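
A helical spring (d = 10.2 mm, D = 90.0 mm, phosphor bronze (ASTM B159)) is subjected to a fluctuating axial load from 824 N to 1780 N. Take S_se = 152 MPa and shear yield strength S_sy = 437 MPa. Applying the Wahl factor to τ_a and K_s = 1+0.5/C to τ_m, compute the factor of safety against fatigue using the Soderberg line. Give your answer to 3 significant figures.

0.680

C = D/d = 90.0/10.2 = 8.8235; K_W = (4C−1)/(4C−4)+0.615/C = 1.1656; K_s = 1+0.5/C = 1.0567
F_a = (F_max−F_min)/2 = 478 N; F_m = (F_max+F_min)/2 = 1302 N
τ_a = K_W·8F_aD/(πd³) = 1.1656 × 103.23 = 120.32 MPa
τ_m = K_s·8F_mD/(πd³) = 1.0567 × 281.19 = 297.12 MPa
Soderberg: 1/n_f = τ_a/S_se + τ_m/S_sy = 120.32/152 + 297.12/437 = 0.79159 + 0.67991 = 1.4715
n_f = 1/1.4715 = 0.6796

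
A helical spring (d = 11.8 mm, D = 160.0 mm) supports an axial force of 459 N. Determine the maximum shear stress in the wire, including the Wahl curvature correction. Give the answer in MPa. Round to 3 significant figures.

Spring index C = D/d = 160.0/11.8 = 13.5593
K_W = (4C−1)/(4C−4) + 0.615/C = 53.237/50.237 + 0.0454 = 1.1051
τ₀ = 8FD/(πd³) = 8·459·160.0/(π·11.8³) = 587520/5161.7 = 113.82 MPa
τ_max = K·τ₀ = 1.1051 × 113.82 = 125.78 MPa

126 MPa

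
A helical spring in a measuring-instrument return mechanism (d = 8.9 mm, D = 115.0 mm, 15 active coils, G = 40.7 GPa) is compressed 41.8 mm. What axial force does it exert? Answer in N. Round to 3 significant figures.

58.5 N

k = Gd⁴/(8D³N_a) = (40.7×10³)(8.9⁴)/(8·115.0³·15) = 1.3992 N/mm
F = k·δ = 1.3992 × 41.8 = 58.487 N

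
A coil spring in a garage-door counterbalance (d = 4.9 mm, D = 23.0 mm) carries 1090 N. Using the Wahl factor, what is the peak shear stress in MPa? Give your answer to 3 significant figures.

724 MPa

Spring index C = D/d = 23.0/4.9 = 4.6939
K_W = (4C−1)/(4C−4) + 0.615/C = 17.776/14.776 + 0.1310 = 1.3341
τ₀ = 8FD/(πd³) = 8·1090·23.0/(π·4.9³) = 200560/369.61 = 542.63 MPa
τ_max = K·τ₀ = 1.3341 × 542.63 = 723.91 MPa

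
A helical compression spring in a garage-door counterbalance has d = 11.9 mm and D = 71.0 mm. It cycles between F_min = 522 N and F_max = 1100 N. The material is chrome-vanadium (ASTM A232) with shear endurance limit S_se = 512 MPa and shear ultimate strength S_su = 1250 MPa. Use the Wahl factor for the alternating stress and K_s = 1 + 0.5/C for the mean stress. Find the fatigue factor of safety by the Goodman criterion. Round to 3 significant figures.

C = D/d = 71.0/11.9 = 5.9664; K_W = (4C−1)/(4C−4)+0.615/C = 1.2541; K_s = 1+0.5/C = 1.0838
F_a = (F_max−F_min)/2 = 289 N; F_m = (F_max+F_min)/2 = 811 N
τ_a = K_W·8F_aD/(πd³) = 1.2541 × 31.007 = 38.885 MPa
τ_m = K_s·8F_mD/(πd³) = 1.0838 × 87.012 = 94.304 MPa
Goodman: 1/n_f = τ_a/S_se + τ_m/S_su = 38.885/512 + 94.304/1250 = 0.07595 + 0.07544 = 0.15139
n_f = 1/0.15139 = 6.605

6.61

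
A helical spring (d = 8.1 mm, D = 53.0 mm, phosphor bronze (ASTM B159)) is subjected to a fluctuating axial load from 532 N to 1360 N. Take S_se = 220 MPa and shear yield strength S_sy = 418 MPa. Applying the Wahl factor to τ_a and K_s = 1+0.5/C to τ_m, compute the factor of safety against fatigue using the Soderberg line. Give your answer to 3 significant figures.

C = D/d = 53.0/8.1 = 6.5432; K_W = (4C−1)/(4C−4)+0.615/C = 1.2293; K_s = 1+0.5/C = 1.0764
F_a = (F_max−F_min)/2 = 414 N; F_m = (F_max+F_min)/2 = 946 N
τ_a = K_W·8F_aD/(πd³) = 1.2293 × 105.14 = 129.25 MPa
τ_m = K_s·8F_mD/(πd³) = 1.0764 × 240.24 = 258.6 MPa
Soderberg: 1/n_f = τ_a/S_se + τ_m/S_sy = 129.25/220 + 258.6/418 = 0.58748 + 0.61867 = 1.2061
n_f = 1/1.2061 = 0.8291

0.829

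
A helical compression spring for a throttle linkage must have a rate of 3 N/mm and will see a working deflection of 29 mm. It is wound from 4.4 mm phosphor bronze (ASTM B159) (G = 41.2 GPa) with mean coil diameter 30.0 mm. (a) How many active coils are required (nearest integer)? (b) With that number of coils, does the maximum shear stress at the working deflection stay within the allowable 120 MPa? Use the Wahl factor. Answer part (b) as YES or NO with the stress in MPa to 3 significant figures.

N_a = Gd⁴/(8D³k) = (41.2×10³)(4.4⁴)/(8·30.0³·3) = 23.83 → N_a = 24
Actual rate k = Gd⁴/(8D³·24) = 2.9788 N/mm
Working load F = kδ = 2.9788·29 = 86.386 N
C = 30.0/4.4 = 6.8182; K_W = (4C−1)/(4C−4)+0.615/C = 1.2191
τ_max = K_W·8FD/(πd³) = 1.2191·77.472 = 94.446 MPa
τ_max ≤ 120 MPa → acceptable

(a) 24 coils; (b) YES, τ_max = 94.4 MPa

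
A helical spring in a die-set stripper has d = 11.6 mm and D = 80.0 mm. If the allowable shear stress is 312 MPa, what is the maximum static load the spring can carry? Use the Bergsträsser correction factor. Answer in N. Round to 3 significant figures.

C = D/d = 80.0/11.6 = 6.8966
K_B = (4C+2)/(4C−3) = 29.586/24.586 = 1.2034
τ_max = K·8FD/(πd³) → F_max = τ_allow·πd³/(8DK)
F_max = 312·π·11.6³/(8·80.0·1.2034) = 1.53e+06/770.15 = 1986.6 N

1990 N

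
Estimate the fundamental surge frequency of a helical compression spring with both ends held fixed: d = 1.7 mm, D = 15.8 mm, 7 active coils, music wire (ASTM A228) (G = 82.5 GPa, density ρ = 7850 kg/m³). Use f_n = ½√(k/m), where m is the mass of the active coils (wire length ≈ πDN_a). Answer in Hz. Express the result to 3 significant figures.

k = Gd⁴/(8D³N_a) = (82.5×10³)(1.7⁴)/(8·15.8³·7) = 3.1195 N/mm = 3119.5 N/m
Wire length L = πDN_a = π·15.8·7 = 347.46 mm
m = ρ·(πd²/4)·L = 7850 × 2.2698×10⁻⁶ m² × 0.34746 m = 0.006191 kg
f_n = ½√(k/m) = 0.5·√(3119.5/0.006191) = 0.5·√(5.0388e+05) = 354.92 Hz

355 Hz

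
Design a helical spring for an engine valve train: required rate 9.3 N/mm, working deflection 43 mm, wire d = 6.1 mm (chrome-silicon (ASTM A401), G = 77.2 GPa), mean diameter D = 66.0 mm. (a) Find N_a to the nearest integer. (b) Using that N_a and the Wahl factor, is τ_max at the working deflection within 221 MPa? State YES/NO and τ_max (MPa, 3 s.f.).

N_a = Gd⁴/(8D³k) = (77.2×10³)(6.1⁴)/(8·66.0³·9.3) = 4.997 → N_a = 5
Actual rate k = Gd⁴/(8D³·5) = 9.2949 N/mm
Working load F = kδ = 9.2949·43 = 399.68 N
C = 66.0/6.1 = 10.8197; K_W = (4C−1)/(4C−4)+0.615/C = 1.1332
τ_max = K_W·8FD/(πd³) = 1.1332·295.94 = 335.37 MPa
τ_max > 221 MPa → exceeds allowable

(a) 5 coils; (b) NO, τ_max = 335 MPa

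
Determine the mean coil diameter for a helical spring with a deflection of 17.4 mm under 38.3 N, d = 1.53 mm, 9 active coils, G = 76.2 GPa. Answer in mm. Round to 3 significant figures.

Required rate k = F/δ = 38.3/17.4 = 2.2011 N/mm
D = (Gd⁴/(8N_a·k))^(1/3) = (76.2×10³·1.53⁴/(8·9·2.2011))^(1/3)
  = (2634.75)^(1/3) = 13.8117 mm

13.8 mm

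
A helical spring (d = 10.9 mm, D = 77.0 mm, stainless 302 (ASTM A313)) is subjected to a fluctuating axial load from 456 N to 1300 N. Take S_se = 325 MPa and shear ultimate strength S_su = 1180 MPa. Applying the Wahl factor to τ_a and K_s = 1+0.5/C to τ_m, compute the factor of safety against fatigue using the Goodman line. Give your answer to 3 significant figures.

C = D/d = 77.0/10.9 = 7.0642; K_W = (4C−1)/(4C−4)+0.615/C = 1.2107; K_s = 1+0.5/C = 1.0708
F_a = (F_max−F_min)/2 = 422 N; F_m = (F_max+F_min)/2 = 878 N
τ_a = K_W·8F_aD/(πd³) = 1.2107 × 63.895 = 77.359 MPa
τ_m = K_s·8F_mD/(πd³) = 1.0708 × 132.94 = 142.35 MPa
Goodman: 1/n_f = τ_a/S_se + τ_m/S_su = 77.359/325 + 142.35/1180 = 0.23803 + 0.12063 = 0.35866
n_f = 1/0.35866 = 2.788

2.79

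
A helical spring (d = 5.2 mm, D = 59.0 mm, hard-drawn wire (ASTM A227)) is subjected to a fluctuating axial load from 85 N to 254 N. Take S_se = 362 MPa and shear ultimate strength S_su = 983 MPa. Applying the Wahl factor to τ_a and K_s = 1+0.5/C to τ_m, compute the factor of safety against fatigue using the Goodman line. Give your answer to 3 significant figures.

2.11

C = D/d = 59.0/5.2 = 11.3462; K_W = (4C−1)/(4C−4)+0.615/C = 1.1267; K_s = 1+0.5/C = 1.0441
F_a = (F_max−F_min)/2 = 84.5 N; F_m = (F_max+F_min)/2 = 169.5 N
τ_a = K_W·8F_aD/(πd³) = 1.1267 × 90.29 = 101.73 MPa
τ_m = K_s·8F_mD/(πd³) = 1.0441 × 181.11 = 189.1 MPa
Goodman: 1/n_f = τ_a/S_se + τ_m/S_su = 101.73/362 + 189.1/983 = 0.28102 + 0.19237 = 0.47338
n_f = 1/0.47338 = 2.112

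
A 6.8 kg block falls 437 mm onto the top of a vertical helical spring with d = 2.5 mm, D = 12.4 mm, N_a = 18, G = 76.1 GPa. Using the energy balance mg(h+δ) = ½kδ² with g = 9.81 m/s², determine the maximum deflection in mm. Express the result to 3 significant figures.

k = Gd⁴/(8D³N_a) = (76.1×10³)(2.5⁴)/(8·12.4³·18) = 10.827 N/mm
W = mg = 6.8 × 9.81 = 66.708 N
½kδ² − Wδ − Wh = 0 → δ = (W + √(W² + 2kWh))/k
δ = (66.708 + √(4450 + 631257))/10.827 = (66.708 + 797.31)/10.827 = 79.801 mm

79.8 mm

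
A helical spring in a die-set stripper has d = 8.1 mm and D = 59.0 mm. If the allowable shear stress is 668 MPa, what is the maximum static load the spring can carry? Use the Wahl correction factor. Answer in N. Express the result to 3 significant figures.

1960 N

C = D/d = 59.0/8.1 = 7.2840
K_W = (4C−1)/(4C−4) + 0.615/C = 28.136/25.136 + 0.0844 = 1.2038
τ_max = K·8FD/(πd³) → F_max = τ_allow·πd³/(8DK)
F_max = 668·π·8.1³/(8·59.0·1.2038) = 1.1153e+06/568.19 = 1962.9 N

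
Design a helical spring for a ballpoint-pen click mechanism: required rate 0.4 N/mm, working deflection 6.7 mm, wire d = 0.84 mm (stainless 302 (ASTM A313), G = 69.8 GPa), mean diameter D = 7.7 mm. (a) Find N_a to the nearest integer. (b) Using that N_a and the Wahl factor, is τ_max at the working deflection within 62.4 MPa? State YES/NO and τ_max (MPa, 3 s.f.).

(a) 24 coils; (b) NO, τ_max = 102 MPa

N_a = Gd⁴/(8D³k) = (69.8×10³)(0.84⁴)/(8·7.7³·0.4) = 23.79 → N_a = 24
Actual rate k = Gd⁴/(8D³·24) = 0.39646 N/mm
Working load F = kδ = 0.39646·6.7 = 2.6563 N
C = 7.7/0.84 = 9.1667; K_W = (4C−1)/(4C−4)+0.615/C = 1.1589
τ_max = K_W·8FD/(πd³) = 1.1589·87.875 = 101.84 MPa
τ_max > 62.4 MPa → exceeds allowable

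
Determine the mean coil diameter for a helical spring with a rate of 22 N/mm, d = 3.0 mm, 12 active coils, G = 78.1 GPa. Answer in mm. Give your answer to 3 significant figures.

14.4 mm

D = (Gd⁴/(8N_a·k))^(1/3) = (78.1×10³·3.0⁴/(8·12·22))^(1/3)
  = (2995.31)^(1/3) = 14.4150 mm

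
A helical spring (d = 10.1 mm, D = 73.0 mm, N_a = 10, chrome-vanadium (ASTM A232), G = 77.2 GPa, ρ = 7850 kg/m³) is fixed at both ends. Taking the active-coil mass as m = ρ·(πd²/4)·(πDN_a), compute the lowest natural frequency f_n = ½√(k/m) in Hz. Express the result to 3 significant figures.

k = Gd⁴/(8D³N_a) = (77.2×10³)(10.1⁴)/(8·73.0³·10) = 25.813 N/mm = 25813 N/m
Wire length L = πDN_a = π·73.0·10 = 2293.4 mm
m = ρ·(πd²/4)·L = 7850 × 80.118×10⁻⁶ m² × 2.2934 m = 1.4424 kg
f_n = ½√(k/m) = 0.5·√(25813/1.4424) = 0.5·√(17897) = 66.889 Hz

66.9 Hz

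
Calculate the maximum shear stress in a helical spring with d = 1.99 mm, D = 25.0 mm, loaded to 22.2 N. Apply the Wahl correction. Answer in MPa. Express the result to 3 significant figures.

Spring index C = D/d = 25.0/1.99 = 12.5628
K_W = (4C−1)/(4C−4) + 0.615/C = 49.251/46.251 + 0.0490 = 1.1138
τ₀ = 8FD/(πd³) = 8·22.2·25.0/(π·1.99³) = 4440/24.758 = 179.34 MPa
τ_max = K·τ₀ = 1.1138 × 179.34 = 199.75 MPa

200 MPa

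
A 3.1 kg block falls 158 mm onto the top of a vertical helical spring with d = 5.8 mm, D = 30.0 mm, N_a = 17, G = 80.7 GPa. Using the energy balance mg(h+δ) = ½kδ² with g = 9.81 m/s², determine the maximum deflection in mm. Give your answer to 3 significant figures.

k = Gd⁴/(8D³N_a) = (80.7×10³)(5.8⁴)/(8·30.0³·17) = 24.87 N/mm
W = mg = 3.1 × 9.81 = 30.411 N
½kδ² − Wδ − Wh = 0 → δ = (W + √(W² + 2kWh))/k
δ = (30.411 + √(924.83 + 239001))/24.87 = (30.411 + 489.82)/24.87 = 20.918 mm

20.9 mm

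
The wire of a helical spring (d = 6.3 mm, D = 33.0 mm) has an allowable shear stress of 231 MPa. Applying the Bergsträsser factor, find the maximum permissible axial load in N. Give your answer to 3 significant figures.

538 N

C = D/d = 33.0/6.3 = 5.2381
K_B = (4C+2)/(4C−3) = 22.952/17.952 = 1.2785
τ_max = K·8FD/(πd³) → F_max = τ_allow·πd³/(8DK)
F_max = 231·π·6.3³/(8·33.0·1.2785) = 1.8146e+05/337.53 = 537.62 N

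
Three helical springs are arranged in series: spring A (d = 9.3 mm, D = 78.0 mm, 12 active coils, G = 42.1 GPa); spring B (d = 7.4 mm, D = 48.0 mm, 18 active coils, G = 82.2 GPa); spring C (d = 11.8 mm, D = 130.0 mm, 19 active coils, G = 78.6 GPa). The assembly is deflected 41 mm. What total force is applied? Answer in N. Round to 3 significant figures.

k_A = Gd⁴/(8D³N_a) = (42.1×10³)(9.3⁴)/(8·78.0³·12) = 6.9129 N/mm
k_B = Gd⁴/(8D³N_a) = (82.2×10³)(7.4⁴)/(8·48.0³·18) = 15.478 N/mm
k_C = Gd⁴/(8D³N_a) = (78.6×10³)(11.8⁴)/(8·130.0³·19) = 4.5633 N/mm
Series: 1/k_eq = 1/6.9129 + 1/15.478 + 1/4.5633 = 0.42841; k_eq = 2.3342 N/mm
F = k_eq·δ = 2.3342·41 = 95.704 N

95.7 N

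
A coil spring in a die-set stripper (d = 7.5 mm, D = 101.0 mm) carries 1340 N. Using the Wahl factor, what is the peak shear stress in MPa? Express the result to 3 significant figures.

903 MPa

Spring index C = D/d = 101.0/7.5 = 13.4667
K_W = (4C−1)/(4C−4) + 0.615/C = 52.867/49.867 + 0.0457 = 1.1058
τ₀ = 8FD/(πd³) = 8·1340·101.0/(π·7.5³) = 1.08272e+06/1325.4 = 816.93 MPa
τ_max = K·τ₀ = 1.1058 × 816.93 = 903.38 MPa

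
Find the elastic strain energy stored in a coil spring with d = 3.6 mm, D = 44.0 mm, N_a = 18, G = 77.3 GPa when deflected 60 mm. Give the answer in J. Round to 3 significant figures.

1.91 J

k = Gd⁴/(8D³N_a) = (77.3×10³)(3.6⁴)/(8·44.0³·18) = 1.0584 N/mm
U = ½kδ² = 0.5 × 1.0584 × 60² = 1905.2 N·mm = 1.9052 J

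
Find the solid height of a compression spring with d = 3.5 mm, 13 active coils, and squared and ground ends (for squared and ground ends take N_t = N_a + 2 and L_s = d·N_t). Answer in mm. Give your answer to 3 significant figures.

squared and ground ends: N_t = N_a + 2 = 13 + 2 = 15
L_s = d·N_t = 3.5 × 15 = 52.5 mm

52.5 mm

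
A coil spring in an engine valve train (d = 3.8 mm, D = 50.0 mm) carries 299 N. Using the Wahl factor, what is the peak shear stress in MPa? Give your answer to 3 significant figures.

Spring index C = D/d = 50.0/3.8 = 13.1579
K_W = (4C−1)/(4C−4) + 0.615/C = 51.632/48.632 + 0.0467 = 1.1084
τ₀ = 8FD/(πd³) = 8·299·50.0/(π·3.8³) = 119600/172.39 = 693.79 MPa
τ_max = K·τ₀ = 1.1084 × 693.79 = 769.02 MPa

769 MPa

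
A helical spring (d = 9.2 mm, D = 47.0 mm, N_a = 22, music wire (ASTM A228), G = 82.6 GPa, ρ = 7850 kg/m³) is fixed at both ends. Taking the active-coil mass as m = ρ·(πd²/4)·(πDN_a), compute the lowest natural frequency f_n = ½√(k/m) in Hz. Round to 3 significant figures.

k = Gd⁴/(8D³N_a) = (82.6×10³)(9.2⁴)/(8·47.0³·22) = 32.384 N/mm = 32384 N/m
Wire length L = πDN_a = π·47.0·22 = 3248.4 mm
m = ρ·(πd²/4)·L = 7850 × 66.476×10⁻⁶ m² × 3.2484 m = 1.6951 kg
f_n = ½√(k/m) = 0.5·√(32384/1.6951) = 0.5·√(19104) = 69.108 Hz

69.1 Hz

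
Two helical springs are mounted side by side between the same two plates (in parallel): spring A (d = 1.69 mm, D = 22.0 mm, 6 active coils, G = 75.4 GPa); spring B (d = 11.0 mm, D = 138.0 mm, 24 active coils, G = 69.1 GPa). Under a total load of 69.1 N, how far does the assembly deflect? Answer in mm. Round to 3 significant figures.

21.5 mm

k_A = Gd⁴/(8D³N_a) = (75.4×10³)(1.69⁴)/(8·22.0³·6) = 1.2034 N/mm
k_B = Gd⁴/(8D³N_a) = (69.1×10³)(11.0⁴)/(8·138.0³·24) = 2.005 N/mm
Parallel: k_eq = 1.2034 + 2.005 = 3.2084 N/mm
δ = F/k_eq = 69.1/3.2084 = 21.537 mm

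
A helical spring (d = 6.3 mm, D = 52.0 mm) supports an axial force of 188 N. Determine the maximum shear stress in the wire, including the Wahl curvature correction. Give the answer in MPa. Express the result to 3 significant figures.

Spring index C = D/d = 52.0/6.3 = 8.2540
K_W = (4C−1)/(4C−4) + 0.615/C = 32.016/29.016 + 0.0745 = 1.1779
τ₀ = 8FD/(πd³) = 8·188·52.0/(π·6.3³) = 78208/785.55 = 99.559 MPa
τ_max = K·τ₀ = 1.1779 × 99.559 = 117.27 MPa

117 MPa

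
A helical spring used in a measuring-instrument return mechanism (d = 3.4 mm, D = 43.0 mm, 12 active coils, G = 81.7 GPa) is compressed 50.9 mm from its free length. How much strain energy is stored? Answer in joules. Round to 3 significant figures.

k = Gd⁴/(8D³N_a) = (81.7×10³)(3.4⁴)/(8·43.0³·12) = 1.4304 N/mm
U = ½kδ² = 0.5 × 1.4304 × 50.9² = 1853 N·mm = 1.853 J

1.85 J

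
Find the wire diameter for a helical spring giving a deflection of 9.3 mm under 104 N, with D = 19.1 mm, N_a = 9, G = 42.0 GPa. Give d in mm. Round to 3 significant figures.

3.40 mm

Required rate k = F/δ = 104/9.3 = 11.183 N/mm
d = (8D³N_a·k / G)^(1/4) = (8·19.1³·9·11.183 / (42.0×10³))^0.25
  = (133.58)^0.25 = 3.3996 mm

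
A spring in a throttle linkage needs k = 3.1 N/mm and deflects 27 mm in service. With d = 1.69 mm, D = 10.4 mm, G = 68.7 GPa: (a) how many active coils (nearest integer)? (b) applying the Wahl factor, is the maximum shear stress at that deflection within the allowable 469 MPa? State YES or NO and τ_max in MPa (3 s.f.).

N_a = Gd⁴/(8D³k) = (68.7×10³)(1.69⁴)/(8·10.4³·3.1) = 20.09 → N_a = 20
Actual rate k = Gd⁴/(8D³·20) = 3.1137 N/mm
Working load F = kδ = 3.1137·27 = 84.071 N
C = 10.4/1.69 = 6.1538; K_W = (4C−1)/(4C−4)+0.615/C = 1.2455
τ_max = K_W·8FD/(πd³) = 1.2455·461.28 = 574.5 MPa
τ_max > 469 MPa → exceeds allowable

(a) 20 coils; (b) NO, τ_max = 575 MPa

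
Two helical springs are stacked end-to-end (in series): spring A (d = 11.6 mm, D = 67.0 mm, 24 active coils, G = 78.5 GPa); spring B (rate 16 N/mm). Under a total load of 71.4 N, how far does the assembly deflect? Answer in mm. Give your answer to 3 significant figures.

7.36 mm

k_A = Gd⁴/(8D³N_a) = (78.5×10³)(11.6⁴)/(8·67.0³·24) = 24.614 N/mm
Series: 1/k_eq = 1/24.614 + 1/16 = 0.10313; k_eq = 9.6967 N/mm
δ = F/k_eq = 71.4/9.6967 = 7.3633 mm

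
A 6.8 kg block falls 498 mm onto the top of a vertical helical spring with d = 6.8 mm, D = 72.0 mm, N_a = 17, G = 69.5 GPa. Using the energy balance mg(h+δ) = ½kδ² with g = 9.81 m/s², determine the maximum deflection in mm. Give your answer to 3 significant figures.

k = Gd⁴/(8D³N_a) = (69.5×10³)(6.8⁴)/(8·72.0³·17) = 2.9274 N/mm
W = mg = 6.8 × 9.81 = 66.708 N
½kδ² − Wδ − Wh = 0 → δ = (W + √(W² + 2kWh))/k
δ = (66.708 + √(4450 + 194501))/2.9274 = (66.708 + 446.04)/2.9274 = 175.15 mm

175 mm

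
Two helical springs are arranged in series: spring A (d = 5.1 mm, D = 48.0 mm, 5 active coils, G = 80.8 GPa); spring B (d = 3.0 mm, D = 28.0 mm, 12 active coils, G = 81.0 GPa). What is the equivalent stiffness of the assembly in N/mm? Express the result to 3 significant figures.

k_A = Gd⁴/(8D³N_a) = (80.8×10³)(5.1⁴)/(8·48.0³·5) = 12.357 N/mm
k_B = Gd⁴/(8D³N_a) = (81.0×10³)(3.0⁴)/(8·28.0³·12) = 3.1133 N/mm
Series: 1/k_eq = 1/12.357 + 1/3.1133 = 0.40213; k_eq = 2.4868 N/mm

2.49 N/mm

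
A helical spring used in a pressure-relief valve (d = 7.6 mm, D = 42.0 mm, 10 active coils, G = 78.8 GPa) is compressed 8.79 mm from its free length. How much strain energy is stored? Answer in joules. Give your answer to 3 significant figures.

1.71 J

k = Gd⁴/(8D³N_a) = (78.8×10³)(7.6⁴)/(8·42.0³·10) = 44.355 N/mm
U = ½kδ² = 0.5 × 44.355 × 8.79² = 1713.5 N·mm = 1.7135 J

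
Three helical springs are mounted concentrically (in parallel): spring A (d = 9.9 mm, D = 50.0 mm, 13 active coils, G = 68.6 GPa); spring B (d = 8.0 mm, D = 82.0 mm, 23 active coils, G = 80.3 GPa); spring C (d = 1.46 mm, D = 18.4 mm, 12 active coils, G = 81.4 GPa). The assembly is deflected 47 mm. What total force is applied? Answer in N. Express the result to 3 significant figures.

2560 N

k_A = Gd⁴/(8D³N_a) = (68.6×10³)(9.9⁴)/(8·50.0³·13) = 50.69 N/mm
k_B = Gd⁴/(8D³N_a) = (80.3×10³)(8.0⁴)/(8·82.0³·23) = 3.242 N/mm
k_C = Gd⁴/(8D³N_a) = (81.4×10³)(1.46⁴)/(8·18.4³·12) = 0.61846 N/mm
Parallel: k_eq = 50.69 + 3.242 + 0.61846 = 54.55 N/mm
F = k_eq·δ = 54.55·47 = 2563.9 N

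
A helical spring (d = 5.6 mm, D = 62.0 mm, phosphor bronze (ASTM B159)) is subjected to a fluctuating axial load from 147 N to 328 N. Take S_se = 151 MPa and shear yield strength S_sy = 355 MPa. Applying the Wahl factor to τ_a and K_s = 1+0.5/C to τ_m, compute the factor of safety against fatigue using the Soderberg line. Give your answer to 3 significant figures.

C = D/d = 62.0/5.6 = 11.0714; K_W = (4C−1)/(4C−4)+0.615/C = 1.1300; K_s = 1+0.5/C = 1.0452
F_a = (F_max−F_min)/2 = 90.5 N; F_m = (F_max+F_min)/2 = 237.5 N
τ_a = K_W·8F_aD/(πd³) = 1.1300 × 81.361 = 91.939 MPa
τ_m = K_s·8F_mD/(πd³) = 1.0452 × 213.52 = 223.16 MPa
Soderberg: 1/n_f = τ_a/S_se + τ_m/S_sy = 91.939/151 + 223.16/355 = 0.60887 + 0.62862 = 1.2375
n_f = 1/1.2375 = 0.8081

0.808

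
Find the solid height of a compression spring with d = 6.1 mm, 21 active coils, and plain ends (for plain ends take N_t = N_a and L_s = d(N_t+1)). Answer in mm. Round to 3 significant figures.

plain ends: N_t = N_a = 21
L_s = d·(N_t+1) = 6.1 × 22 = 134.2 mm

134 mm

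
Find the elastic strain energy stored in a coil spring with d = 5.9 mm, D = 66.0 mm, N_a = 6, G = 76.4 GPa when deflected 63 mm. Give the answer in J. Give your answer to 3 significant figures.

13.3 J

k = Gd⁴/(8D³N_a) = (76.4×10³)(5.9⁴)/(8·66.0³·6) = 6.7085 N/mm
U = ½kδ² = 0.5 × 6.7085 × 63² = 13313 N·mm = 13.313 J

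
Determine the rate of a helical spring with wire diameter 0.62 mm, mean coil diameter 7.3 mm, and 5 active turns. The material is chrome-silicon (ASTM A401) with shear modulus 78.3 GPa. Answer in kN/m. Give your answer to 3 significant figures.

k = Gd⁴/(8D³N_a) = (78.3×10³ × 0.62⁴) / (8 × 7.3³ × 5)
  = 11569.9 / 15560.7 = 0.74353 N/mm

0.744 kN/m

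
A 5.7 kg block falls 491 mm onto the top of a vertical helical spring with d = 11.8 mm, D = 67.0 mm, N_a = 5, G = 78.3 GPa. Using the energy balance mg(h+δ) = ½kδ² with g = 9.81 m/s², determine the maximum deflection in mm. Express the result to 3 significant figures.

21.3 mm

k = Gd⁴/(8D³N_a) = (78.3×10³)(11.8⁴)/(8·67.0³·5) = 126.18 N/mm
W = mg = 5.7 × 9.81 = 55.917 N
½kδ² − Wδ − Wh = 0 → δ = (W + √(W² + 2kWh))/k
δ = (55.917 + √(3126.7 + 6.92884e+06))/126.18 = (55.917 + 2632.9)/126.18 = 21.308 mm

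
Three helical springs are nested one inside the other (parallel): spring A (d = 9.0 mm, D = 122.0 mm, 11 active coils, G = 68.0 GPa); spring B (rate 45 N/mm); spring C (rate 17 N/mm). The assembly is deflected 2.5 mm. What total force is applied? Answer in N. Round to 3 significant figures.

162 N

k_A = Gd⁴/(8D³N_a) = (68.0×10³)(9.0⁴)/(8·122.0³·11) = 2.792 N/mm
Parallel: k_eq = 2.792 + 45 + 17 = 64.792 N/mm
F = k_eq·δ = 64.792·2.5 = 161.98 N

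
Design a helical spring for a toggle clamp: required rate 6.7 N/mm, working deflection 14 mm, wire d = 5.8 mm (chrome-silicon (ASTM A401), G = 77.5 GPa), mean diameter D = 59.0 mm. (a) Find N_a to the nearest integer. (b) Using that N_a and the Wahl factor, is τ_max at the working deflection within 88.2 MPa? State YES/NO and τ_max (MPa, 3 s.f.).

(a) 8 coils; (b) YES, τ_max = 82.2 MPa

N_a = Gd⁴/(8D³k) = (77.5×10³)(5.8⁴)/(8·59.0³·6.7) = 7.967 → N_a = 8
Actual rate k = Gd⁴/(8D³·8) = 6.6723 N/mm
Working load F = kδ = 6.6723·14 = 93.413 N
C = 59.0/5.8 = 10.1724; K_W = (4C−1)/(4C−4)+0.615/C = 1.1422
τ_max = K_W·8FD/(πd³) = 1.1422·71.931 = 82.161 MPa
τ_max ≤ 88.2 MPa → acceptable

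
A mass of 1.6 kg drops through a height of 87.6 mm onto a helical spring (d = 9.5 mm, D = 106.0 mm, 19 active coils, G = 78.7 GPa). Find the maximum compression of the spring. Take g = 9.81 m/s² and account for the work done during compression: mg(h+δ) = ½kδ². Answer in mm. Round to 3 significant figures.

k = Gd⁴/(8D³N_a) = (78.7×10³)(9.5⁴)/(8·106.0³·19) = 3.5409 N/mm
W = mg = 1.6 × 9.81 = 15.696 N
½kδ² − Wδ − Wh = 0 → δ = (W + √(W² + 2kWh))/k
δ = (15.696 + √(246.36 + 9737.13))/3.5409 = (15.696 + 99.917)/3.5409 = 32.651 mm

32.7 mm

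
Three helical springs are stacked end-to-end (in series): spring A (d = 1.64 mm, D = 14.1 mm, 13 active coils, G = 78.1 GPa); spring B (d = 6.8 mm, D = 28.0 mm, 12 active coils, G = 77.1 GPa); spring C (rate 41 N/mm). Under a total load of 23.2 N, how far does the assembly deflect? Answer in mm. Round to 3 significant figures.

k_A = Gd⁴/(8D³N_a) = (78.1×10³)(1.64⁴)/(8·14.1³·13) = 1.9379 N/mm
k_B = Gd⁴/(8D³N_a) = (77.1×10³)(6.8⁴)/(8·28.0³·12) = 78.225 N/mm
Series: 1/k_eq = 1/1.9379 + 1/78.225 + 1/41 = 0.55319; k_eq = 1.8077 N/mm
δ = F/k_eq = 23.2/1.8077 = 12.834 mm

12.8 mm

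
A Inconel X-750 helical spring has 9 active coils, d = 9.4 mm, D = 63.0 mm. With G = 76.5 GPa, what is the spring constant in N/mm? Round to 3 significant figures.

33.2 N/mm

k = Gd⁴/(8D³N_a) = (76.5×10³ × 9.4⁴) / (8 × 63.0³ × 9)
  = 5.97273e+08 / 1.80034e+07 = 33.176 N/mm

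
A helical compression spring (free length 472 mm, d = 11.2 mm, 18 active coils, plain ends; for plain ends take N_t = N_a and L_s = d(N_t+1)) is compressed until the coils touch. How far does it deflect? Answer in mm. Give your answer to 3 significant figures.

N_t = 18; L_s = 11.2·19 = 212.8 mm
δ_solid = L₀ − L_s = 472 − 212.8 = 259.2 mm

259 mm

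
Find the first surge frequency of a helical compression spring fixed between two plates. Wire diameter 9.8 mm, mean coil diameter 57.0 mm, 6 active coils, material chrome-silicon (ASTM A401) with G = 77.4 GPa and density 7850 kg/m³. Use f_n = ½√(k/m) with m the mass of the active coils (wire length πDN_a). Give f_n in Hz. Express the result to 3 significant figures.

k = Gd⁴/(8D³N_a) = (77.4×10³)(9.8⁴)/(8·57.0³·6) = 80.312 N/mm = 80312 N/m
Wire length L = πDN_a = π·57.0·6 = 1074.4 mm
m = ρ·(πd²/4)·L = 7850 × 75.43×10⁻⁶ m² × 1.0744 m = 0.63619 kg
f_n = ½√(k/m) = 0.5·√(80312/0.63619) = 0.5·√(1.2624e+05) = 177.65 Hz

178 Hz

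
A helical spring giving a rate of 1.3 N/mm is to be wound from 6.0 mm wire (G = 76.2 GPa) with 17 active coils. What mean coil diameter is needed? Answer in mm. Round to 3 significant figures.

D = (Gd⁴/(8N_a·k))^(1/3) = (76.2×10³·6.0⁴/(8·17·1.3))^(1/3)
  = (558570)^(1/3) = 82.3555 mm

82.4 mm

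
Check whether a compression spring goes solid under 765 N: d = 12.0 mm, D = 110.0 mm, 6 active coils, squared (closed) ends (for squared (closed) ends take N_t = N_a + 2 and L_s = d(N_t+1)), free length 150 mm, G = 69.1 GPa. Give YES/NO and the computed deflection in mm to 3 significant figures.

NO, δ = 34.1 mm

k = Gd⁴/(8D³N_a) = (69.1×10³)(12.0⁴)/(8·110.0³·6) = 22.428 N/mm
N_t = 8; L_s = 12.0·9 = 108 mm; δ_solid = L₀ − L_s = 150 − 108 = 42 mm
δ = F/k = 765/22.428 = 34.11 mm
δ < δ_solid → spring does not go solid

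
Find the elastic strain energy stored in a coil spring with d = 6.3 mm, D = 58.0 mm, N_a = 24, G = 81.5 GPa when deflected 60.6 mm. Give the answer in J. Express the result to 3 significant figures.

k = Gd⁴/(8D³N_a) = (81.5×10³)(6.3⁴)/(8·58.0³·24) = 3.4272 N/mm
U = ½kδ² = 0.5 × 3.4272 × 60.6² = 6292.9 N·mm = 6.2929 J

6.29 J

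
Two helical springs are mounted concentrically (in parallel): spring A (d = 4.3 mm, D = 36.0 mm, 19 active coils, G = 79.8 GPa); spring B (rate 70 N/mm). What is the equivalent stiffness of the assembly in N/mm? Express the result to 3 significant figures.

73.8 N/mm

k_A = Gd⁴/(8D³N_a) = (79.8×10³)(4.3⁴)/(8·36.0³·19) = 3.847 N/mm
Parallel: k_eq = 3.847 + 70 = 73.847 N/mm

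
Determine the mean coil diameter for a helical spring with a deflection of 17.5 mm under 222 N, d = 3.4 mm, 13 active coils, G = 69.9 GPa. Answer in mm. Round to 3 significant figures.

Required rate k = F/δ = 222/17.5 = 12.686 N/mm
D = (Gd⁴/(8N_a·k))^(1/3) = (69.9×10³·3.4⁴/(8·13·12.686))^(1/3)
  = (7080.18)^(1/3) = 19.2021 mm

19.2 mm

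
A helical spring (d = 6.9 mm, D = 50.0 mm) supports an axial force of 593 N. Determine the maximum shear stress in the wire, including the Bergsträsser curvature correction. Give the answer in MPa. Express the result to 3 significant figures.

Spring index C = D/d = 50.0/6.9 = 7.2464
K_B = (4C+2)/(4C−3) = 30.986/25.986 = 1.1924
τ₀ = 8FD/(πd³) = 8·593·50.0/(π·6.9³) = 237200/1032 = 229.84 MPa
τ_max = K·τ₀ = 1.1924 × 229.84 = 274.06 MPa

274 MPa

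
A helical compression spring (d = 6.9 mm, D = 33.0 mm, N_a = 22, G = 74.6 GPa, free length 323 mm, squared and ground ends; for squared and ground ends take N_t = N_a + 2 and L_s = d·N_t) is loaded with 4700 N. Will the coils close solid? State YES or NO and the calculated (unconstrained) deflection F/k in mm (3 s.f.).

YES, δ = 176 mm

k = Gd⁴/(8D³N_a) = (74.6×10³)(6.9⁴)/(8·33.0³·22) = 26.735 N/mm
N_t = 24; L_s = 6.9·24 = 165.6 mm; δ_solid = L₀ − L_s = 323 − 165.6 = 157.4 mm
δ = F/k = 4700/26.735 = 175.8 mm
δ ≥ δ_solid → spring goes solid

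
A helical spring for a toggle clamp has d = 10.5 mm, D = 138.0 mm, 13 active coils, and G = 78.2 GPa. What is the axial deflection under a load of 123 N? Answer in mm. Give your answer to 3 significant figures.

35.4 mm

k = Gd⁴/(8D³N_a) = (78.2×10³)(10.5⁴)/(8·138.0³·13) = 3.4777 N/mm
δ = F/k = 123 / 3.4777 = 35.368 mm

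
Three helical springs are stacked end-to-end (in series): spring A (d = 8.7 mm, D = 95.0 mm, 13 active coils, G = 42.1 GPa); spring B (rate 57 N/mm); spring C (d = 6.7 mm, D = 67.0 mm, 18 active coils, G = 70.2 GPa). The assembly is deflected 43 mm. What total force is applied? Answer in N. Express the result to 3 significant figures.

k_A = Gd⁴/(8D³N_a) = (42.1×10³)(8.7⁴)/(8·95.0³·13) = 2.7049 N/mm
k_C = Gd⁴/(8D³N_a) = (70.2×10³)(6.7⁴)/(8·67.0³·18) = 3.2663 N/mm
Series: 1/k_eq = 1/2.7049 + 1/57 + 1/3.2663 = 0.6934; k_eq = 1.4422 N/mm
F = k_eq·δ = 1.4422·43 = 62.013 N

62.0 N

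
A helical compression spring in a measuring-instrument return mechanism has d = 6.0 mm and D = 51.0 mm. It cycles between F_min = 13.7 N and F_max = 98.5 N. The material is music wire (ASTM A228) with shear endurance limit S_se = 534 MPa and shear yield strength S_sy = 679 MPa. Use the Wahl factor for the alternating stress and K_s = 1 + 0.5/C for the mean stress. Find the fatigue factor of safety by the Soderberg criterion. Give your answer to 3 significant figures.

C = D/d = 51.0/6.0 = 8.5000; K_W = (4C−1)/(4C−4)+0.615/C = 1.1724; K_s = 1+0.5/C = 1.0588
F_a = (F_max−F_min)/2 = 42.4 N; F_m = (F_max+F_min)/2 = 56.1 N
τ_a = K_W·8F_aD/(πd³) = 1.1724 × 25.493 = 29.887 MPa
τ_m = K_s·8F_mD/(πd³) = 1.0588 × 33.73 = 35.714 MPa
Soderberg: 1/n_f = τ_a/S_se + τ_m/S_sy = 29.887/534 + 35.714/679 = 0.05597 + 0.05260 = 0.10857
n_f = 1/0.10857 = 9.211

9.21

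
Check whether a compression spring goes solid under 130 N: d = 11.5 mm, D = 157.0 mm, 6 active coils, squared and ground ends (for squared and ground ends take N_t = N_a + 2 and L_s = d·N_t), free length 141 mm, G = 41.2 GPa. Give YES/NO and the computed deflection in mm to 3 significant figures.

k = Gd⁴/(8D³N_a) = (41.2×10³)(11.5⁴)/(8·157.0³·6) = 3.8793 N/mm
N_t = 8; L_s = 11.5·8 = 92 mm; δ_solid = L₀ − L_s = 141 − 92 = 49 mm
δ = F/k = 130/3.8793 = 33.512 mm
δ < δ_solid → spring does not go solid

NO, δ = 33.5 mm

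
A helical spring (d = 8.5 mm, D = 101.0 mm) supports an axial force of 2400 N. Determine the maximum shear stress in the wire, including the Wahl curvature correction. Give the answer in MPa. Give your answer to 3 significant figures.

Spring index C = D/d = 101.0/8.5 = 11.8824
K_W = (4C−1)/(4C−4) + 0.615/C = 46.529/43.529 + 0.0518 = 1.1207
τ₀ = 8FD/(πd³) = 8·2400·101.0/(π·8.5³) = 1.9392e+06/1929.3 = 1005.1 MPa
τ_max = K·τ₀ = 1.1207 × 1005.1 = 1126.4 MPa

1130 MPa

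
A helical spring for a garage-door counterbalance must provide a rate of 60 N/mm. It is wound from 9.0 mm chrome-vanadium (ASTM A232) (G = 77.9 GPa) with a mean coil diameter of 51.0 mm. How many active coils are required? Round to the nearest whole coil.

N_a = Gd⁴/(8D³k) = (77.9×10³ × 9.0⁴)/(8 × 51.0³ × 60)
    = 5.11102e+08 / 6.36725e+07 = 8.027 → 8 coils

8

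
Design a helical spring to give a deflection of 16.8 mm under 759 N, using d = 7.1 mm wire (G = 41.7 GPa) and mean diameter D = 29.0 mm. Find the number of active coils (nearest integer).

Required rate k = F/δ = 759/16.8 = 45.179 N/mm
N_a = Gd⁴/(8D³k) = (41.7×10³ × 7.1⁴)/(8 × 29.0³ × 45.179)
    = 1.05967e+08 / 8.81488e+06 = 12.02 → 12 coils

12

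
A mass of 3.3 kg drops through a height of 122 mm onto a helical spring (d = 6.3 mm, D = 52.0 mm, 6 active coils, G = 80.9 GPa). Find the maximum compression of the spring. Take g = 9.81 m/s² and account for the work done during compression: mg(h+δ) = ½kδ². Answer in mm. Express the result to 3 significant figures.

k = Gd⁴/(8D³N_a) = (80.9×10³)(6.3⁴)/(8·52.0³·6) = 18.882 N/mm
W = mg = 3.3 × 9.81 = 32.373 N
½kδ² − Wδ − Wh = 0 → δ = (W + √(W² + 2kWh))/k
δ = (32.373 + √(1048 + 149153))/18.882 = (32.373 + 387.56)/18.882 = 22.239 mm

22.2 mm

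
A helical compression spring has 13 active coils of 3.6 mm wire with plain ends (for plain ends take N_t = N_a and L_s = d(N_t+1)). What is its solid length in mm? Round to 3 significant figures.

50.4 mm

plain ends: N_t = N_a = 13
L_s = d·(N_t+1) = 3.6 × 14 = 50.4 mm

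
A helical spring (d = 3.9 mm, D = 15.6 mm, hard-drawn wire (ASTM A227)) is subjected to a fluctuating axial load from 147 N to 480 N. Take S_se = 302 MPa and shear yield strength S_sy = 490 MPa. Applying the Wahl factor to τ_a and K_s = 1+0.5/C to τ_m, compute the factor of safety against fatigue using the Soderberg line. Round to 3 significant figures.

C = D/d = 15.6/3.9 = 4.0000; K_W = (4C−1)/(4C−4)+0.615/C = 1.4038; K_s = 1+0.5/C = 1.1250
F_a = (F_max−F_min)/2 = 166.5 N; F_m = (F_max+F_min)/2 = 313.5 N
τ_a = K_W·8F_aD/(πd³) = 1.4038 × 111.5 = 156.52 MPa
τ_m = K_s·8F_mD/(πd³) = 1.1250 × 209.95 = 236.19 MPa
Soderberg: 1/n_f = τ_a/S_se + τ_m/S_sy = 156.52/302 + 236.19/490 = 0.51828 + 0.48202 = 1.0003
n_f = 1/1.0003 = 0.9997

1.00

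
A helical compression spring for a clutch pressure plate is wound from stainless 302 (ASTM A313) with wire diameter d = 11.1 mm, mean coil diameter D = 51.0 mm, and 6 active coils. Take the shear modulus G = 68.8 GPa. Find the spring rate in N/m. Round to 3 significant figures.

164000 N/m

k = Gd⁴/(8D³N_a) = (68.8×10³ × 11.1⁴) / (8 × 51.0³ × 6)
  = 1.04443e+09 / 6.36725e+06 = 164.03 N/mm = 1.6403e+05 N/m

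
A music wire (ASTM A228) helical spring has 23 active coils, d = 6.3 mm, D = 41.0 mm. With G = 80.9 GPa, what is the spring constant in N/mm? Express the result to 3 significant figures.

10.0 N/mm

k = Gd⁴/(8D³N_a) = (80.9×10³ × 6.3⁴) / (8 × 41.0³ × 23)
  = 1.27441e+08 / 1.26815e+07 = 10.049 N/mm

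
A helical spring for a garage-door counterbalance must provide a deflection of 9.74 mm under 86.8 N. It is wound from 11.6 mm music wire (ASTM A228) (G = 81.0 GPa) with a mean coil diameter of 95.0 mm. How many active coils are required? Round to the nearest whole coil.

24

Required rate k = F/δ = 86.8/9.74 = 8.9117 N/mm
N_a = Gd⁴/(8D³k) = (81.0×10³ × 11.6⁴)/(8 × 95.0³ × 8.9117)
    = 1.46662e+09 / 6.11254e+07 = 23.99 → 24 coils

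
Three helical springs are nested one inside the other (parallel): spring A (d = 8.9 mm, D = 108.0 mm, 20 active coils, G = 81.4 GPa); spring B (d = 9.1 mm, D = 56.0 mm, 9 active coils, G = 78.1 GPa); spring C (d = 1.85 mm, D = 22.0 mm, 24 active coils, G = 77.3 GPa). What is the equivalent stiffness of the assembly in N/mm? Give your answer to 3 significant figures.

45.3 N/mm

k_A = Gd⁴/(8D³N_a) = (81.4×10³)(8.9⁴)/(8·108.0³·20) = 2.5339 N/mm
k_B = Gd⁴/(8D³N_a) = (78.1×10³)(9.1⁴)/(8·56.0³·9) = 42.356 N/mm
k_C = Gd⁴/(8D³N_a) = (77.3×10³)(1.85⁴)/(8·22.0³·24) = 0.44289 N/mm
Parallel: k_eq = 2.5339 + 42.356 + 0.44289 = 45.333 N/mm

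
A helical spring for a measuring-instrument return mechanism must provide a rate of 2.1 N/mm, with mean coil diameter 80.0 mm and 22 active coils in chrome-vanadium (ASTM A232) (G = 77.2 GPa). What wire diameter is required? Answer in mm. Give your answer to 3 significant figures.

7.04 mm

d = (8D³N_a·k / G)^(1/4) = (8·80.0³·22·2.1 / (77.2×10³))^0.25
  = (2451.2)^0.25 = 7.0363 mm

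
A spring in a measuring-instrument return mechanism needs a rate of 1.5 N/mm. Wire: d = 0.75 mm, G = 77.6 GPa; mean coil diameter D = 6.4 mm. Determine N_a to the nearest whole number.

8

N_a = Gd⁴/(8D³k) = (77.6×10³ × 0.75⁴)/(8 × 6.4³ × 1.5)
    = 24553.1 / 3145.73 = 7.805 → 8 coils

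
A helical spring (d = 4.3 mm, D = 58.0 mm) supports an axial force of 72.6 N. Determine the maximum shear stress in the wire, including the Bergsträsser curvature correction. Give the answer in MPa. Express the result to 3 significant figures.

148 MPa

Spring index C = D/d = 58.0/4.3 = 13.4884
K_B = (4C+2)/(4C−3) = 55.953/50.953 = 1.0981
τ₀ = 8FD/(πd³) = 8·72.6·58.0/(π·4.3³) = 33686.4/249.78 = 134.87 MPa
τ_max = K·τ₀ = 1.0981 × 134.87 = 148.1 MPa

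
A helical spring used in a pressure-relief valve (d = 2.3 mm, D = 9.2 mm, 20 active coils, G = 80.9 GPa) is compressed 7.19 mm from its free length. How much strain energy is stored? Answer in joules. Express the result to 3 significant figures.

0.470 J

k = Gd⁴/(8D³N_a) = (80.9×10³)(2.3⁴)/(8·9.2³·20) = 18.171 N/mm
U = ½kδ² = 0.5 × 18.171 × 7.19² = 469.68 N·mm = 0.46968 J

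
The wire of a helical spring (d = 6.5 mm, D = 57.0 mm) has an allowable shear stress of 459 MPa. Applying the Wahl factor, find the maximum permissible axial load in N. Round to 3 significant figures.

C = D/d = 57.0/6.5 = 8.7692
K_W = (4C−1)/(4C−4) + 0.615/C = 34.077/31.077 + 0.0701 = 1.1667
τ_max = K·8FD/(πd³) → F_max = τ_allow·πd³/(8DK)
F_max = 459·π·6.5³/(8·57.0·1.1667) = 3.9601e+05/532 = 744.37 N

744 N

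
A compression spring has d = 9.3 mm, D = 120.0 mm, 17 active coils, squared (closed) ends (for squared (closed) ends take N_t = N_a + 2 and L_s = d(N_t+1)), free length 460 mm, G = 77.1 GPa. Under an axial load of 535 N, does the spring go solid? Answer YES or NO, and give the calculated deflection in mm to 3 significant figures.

k = Gd⁴/(8D³N_a) = (77.1×10³)(9.3⁴)/(8·120.0³·17) = 2.4542 N/mm
N_t = 19; L_s = 9.3·20 = 186 mm; δ_solid = L₀ − L_s = 460 − 186 = 274 mm
δ = F/k = 535/2.4542 = 218 mm
δ < δ_solid → spring does not go solid

NO, δ = 218 mm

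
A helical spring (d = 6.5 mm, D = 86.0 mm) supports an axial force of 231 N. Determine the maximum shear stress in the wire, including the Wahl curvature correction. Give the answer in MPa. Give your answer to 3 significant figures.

Spring index C = D/d = 86.0/6.5 = 13.2308
K_W = (4C−1)/(4C−4) + 0.615/C = 51.923/48.923 + 0.0465 = 1.1078
τ₀ = 8FD/(πd³) = 8·231·86.0/(π·6.5³) = 158928/862.76 = 184.21 MPa
τ_max = K·τ₀ = 1.1078 × 184.21 = 204.07 MPa

204 MPa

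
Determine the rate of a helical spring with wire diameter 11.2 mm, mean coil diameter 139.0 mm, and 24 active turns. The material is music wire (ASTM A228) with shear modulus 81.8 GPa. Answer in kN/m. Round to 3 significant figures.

k = Gd⁴/(8D³N_a) = (81.8×10³ × 11.2⁴) / (8 × 139.0³ × 24)
  = 1.28714e+09 / 5.15639e+08 = 2.4962 N/mm

2.50 kN/m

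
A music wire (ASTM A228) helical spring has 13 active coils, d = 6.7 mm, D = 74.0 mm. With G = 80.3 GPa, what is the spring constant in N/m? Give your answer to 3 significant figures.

k = Gd⁴/(8D³N_a) = (80.3×10³ × 6.7⁴) / (8 × 74.0³ × 13)
  = 1.61814e+08 / 4.21433e+07 = 3.8396 N/mm = 3839.6 N/m

3840 N/m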